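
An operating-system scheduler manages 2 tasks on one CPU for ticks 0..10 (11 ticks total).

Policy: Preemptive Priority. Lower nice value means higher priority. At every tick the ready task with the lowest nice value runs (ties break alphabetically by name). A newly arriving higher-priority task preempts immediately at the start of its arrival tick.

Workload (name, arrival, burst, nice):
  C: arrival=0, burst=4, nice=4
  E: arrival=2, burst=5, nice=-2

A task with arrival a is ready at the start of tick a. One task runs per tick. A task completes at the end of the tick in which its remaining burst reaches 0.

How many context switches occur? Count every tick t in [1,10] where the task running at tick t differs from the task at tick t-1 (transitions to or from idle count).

t=0: ready={C} → run C
t=1: ready={C} → run C
t=2: ready={C,E} → run E
t=3: ready={C,E} → run E
t=4: ready={C,E} → run E
t=5: ready={C,E} → run E
t=6: ready={C,E} → run E
t=7: ready={C} → run C
t=8: ready={C} → run C
t=9: (idle)
t=10: (idle)

context switches = 3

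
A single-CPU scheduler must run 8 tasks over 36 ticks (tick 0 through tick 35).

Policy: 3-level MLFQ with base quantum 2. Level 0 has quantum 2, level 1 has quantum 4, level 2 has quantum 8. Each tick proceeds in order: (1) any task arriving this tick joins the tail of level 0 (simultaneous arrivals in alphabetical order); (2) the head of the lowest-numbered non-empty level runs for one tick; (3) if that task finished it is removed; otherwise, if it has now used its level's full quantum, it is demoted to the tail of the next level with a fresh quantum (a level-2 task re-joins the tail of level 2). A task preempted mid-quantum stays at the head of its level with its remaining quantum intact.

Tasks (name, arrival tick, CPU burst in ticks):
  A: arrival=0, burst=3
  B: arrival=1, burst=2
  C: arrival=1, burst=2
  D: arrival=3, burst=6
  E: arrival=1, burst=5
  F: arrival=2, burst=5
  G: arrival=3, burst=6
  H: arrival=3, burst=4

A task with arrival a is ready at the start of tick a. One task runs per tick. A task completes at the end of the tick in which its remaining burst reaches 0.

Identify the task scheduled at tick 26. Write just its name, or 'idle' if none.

t=0: L0/L1/L2 = A/-/- → run A
t=1: L0/L1/L2 = ABCE/-/- → run A
t=2: L0/L1/L2 = BCEF/A/- → run B
t=3: L0/L1/L2 = BCEFDGH/A/- → run B
t=4: L0/L1/L2 = CEFDGH/A/- → run C
t=5: L0/L1/L2 = CEFDGH/A/- → run C
t=6: L0/L1/L2 = EFDGH/A/- → run E
t=7: L0/L1/L2 = EFDGH/A/- → run E
t=8: L0/L1/L2 = FDGH/AE/- → run F
t=9: L0/L1/L2 = FDGH/AE/- → run F
t=10: L0/L1/L2 = DGH/AEF/- → run D
t=11: L0/L1/L2 = DGH/AEF/- → run D
t=12: L0/L1/L2 = GH/AEFD/- → run G
t=13: L0/L1/L2 = GH/AEFD/- → run G
t=14: L0/L1/L2 = H/AEFDG/- → run H
t=15: L0/L1/L2 = H/AEFDG/- → run H
t=16: L0/L1/L2 = -/AEFDGH/- → run A
t=17: L0/L1/L2 = -/EFDGH/- → run E
t=18: L0/L1/L2 = -/EFDGH/- → run E
t=19: L0/L1/L2 = -/EFDGH/- → run E
t=20: L0/L1/L2 = -/FDGH/- → run F
t=21: L0/L1/L2 = -/FDGH/- → run F
t=22: L0/L1/L2 = -/FDGH/- → run F
t=23: L0/L1/L2 = -/DGH/- → run D
t=24: L0/L1/L2 = -/DGH/- → run D
t=25: L0/L1/L2 = -/DGH/- → run D
t=26: L0/L1/L2 = -/DGH/- → run D
t=27: L0/L1/L2 = -/GH/- → run G
t=28: L0/L1/L2 = -/GH/- → run G
t=29: L0/L1/L2 = -/GH/- → run G
t=30: L0/L1/L2 = -/GH/- → run G
t=31: L0/L1/L2 = -/H/- → run H
t=32: L0/L1/L2 = -/H/- → run H
t=33: (idle)
t=34: (idle)
t=35: (idle)

running at tick 26 = D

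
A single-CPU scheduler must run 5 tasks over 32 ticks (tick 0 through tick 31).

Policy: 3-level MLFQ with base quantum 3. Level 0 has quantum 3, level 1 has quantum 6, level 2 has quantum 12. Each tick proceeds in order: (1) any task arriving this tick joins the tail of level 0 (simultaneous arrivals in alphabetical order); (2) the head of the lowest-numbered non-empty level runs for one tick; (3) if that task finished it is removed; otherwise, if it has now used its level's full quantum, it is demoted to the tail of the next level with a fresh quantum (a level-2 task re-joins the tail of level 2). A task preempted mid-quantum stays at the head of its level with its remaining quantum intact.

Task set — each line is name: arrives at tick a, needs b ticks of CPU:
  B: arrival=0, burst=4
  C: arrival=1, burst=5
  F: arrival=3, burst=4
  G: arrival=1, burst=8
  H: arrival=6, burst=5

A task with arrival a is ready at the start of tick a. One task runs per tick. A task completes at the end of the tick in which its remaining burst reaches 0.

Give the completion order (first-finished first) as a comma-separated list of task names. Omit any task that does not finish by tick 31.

t=0: L0/L1/L2 = B/-/- → run B
t=1: L0/L1/L2 = BCG/-/- → run B
t=2: L0/L1/L2 = BCG/-/- → run B
t=3: L0/L1/L2 = CGF/B/- → run C
t=4: L0/L1/L2 = CGF/B/- → run C
t=5: L0/L1/L2 = CGF/B/- → run C
t=6: L0/L1/L2 = GFH/BC/- → run G
t=7: L0/L1/L2 = GFH/BC/- → run G
t=8: L0/L1/L2 = GFH/BC/- → run G
t=9: L0/L1/L2 = FH/BCG/- → run F
t=10: L0/L1/L2 = FH/BCG/- → run F
t=11: L0/L1/L2 = FH/BCG/- → run F
t=12: L0/L1/L2 = H/BCGF/- → run H
t=13: L0/L1/L2 = H/BCGF/- → run H
t=14: L0/L1/L2 = H/BCGF/- → run H
t=15: L0/L1/L2 = -/BCGFH/- → run B
t=16: L0/L1/L2 = -/CGFH/- → run C
t=17: L0/L1/L2 = -/CGFH/- → run C
t=18: L0/L1/L2 = -/GFH/- → run G
t=19: L0/L1/L2 = -/GFH/- → run G
t=20: L0/L1/L2 = -/GFH/- → run G
t=21: L0/L1/L2 = -/GFH/- → run G
t=22: L0/L1/L2 = -/GFH/- → run G
t=23: L0/L1/L2 = -/FH/- → run F
t=24: L0/L1/L2 = -/H/- → run H
t=25: L0/L1/L2 = -/H/- → run H
t=26: (idle)
t=27: (idle)
t=28: (idle)
t=29: (idle)
t=30: (idle)
t=31: (idle)

completion order = B, C, G, F, H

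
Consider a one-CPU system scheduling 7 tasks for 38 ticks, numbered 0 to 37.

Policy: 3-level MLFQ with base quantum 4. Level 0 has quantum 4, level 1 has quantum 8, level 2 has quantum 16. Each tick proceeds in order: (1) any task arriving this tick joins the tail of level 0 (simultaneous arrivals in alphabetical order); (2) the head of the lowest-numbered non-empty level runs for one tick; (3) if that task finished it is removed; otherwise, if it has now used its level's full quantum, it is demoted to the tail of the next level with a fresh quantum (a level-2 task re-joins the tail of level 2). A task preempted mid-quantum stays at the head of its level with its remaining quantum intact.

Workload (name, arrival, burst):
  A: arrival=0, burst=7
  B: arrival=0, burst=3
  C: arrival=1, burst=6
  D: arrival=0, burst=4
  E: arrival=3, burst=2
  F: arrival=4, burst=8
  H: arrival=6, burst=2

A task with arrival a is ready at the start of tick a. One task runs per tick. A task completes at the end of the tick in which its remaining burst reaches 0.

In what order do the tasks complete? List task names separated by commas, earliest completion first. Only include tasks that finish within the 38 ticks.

t=0: L0/L1/L2 = ABD/-/- → run A
t=1: L0/L1/L2 = ABDC/-/- → run A
t=2: L0/L1/L2 = ABDC/-/- → run A
t=3: L0/L1/L2 = ABDCE/-/- → run A
t=4: L0/L1/L2 = BDCEF/A/- → run B
t=5: L0/L1/L2 = BDCEF/A/- → run B
t=6: L0/L1/L2 = BDCEFH/A/- → run B
t=7: L0/L1/L2 = DCEFH/A/- → run D
t=8: L0/L1/L2 = DCEFH/A/- → run D
t=9: L0/L1/L2 = DCEFH/A/- → run D
t=10: L0/L1/L2 = DCEFH/A/- → run D
t=11: L0/L1/L2 = CEFH/A/- → run C
t=12: L0/L1/L2 = CEFH/A/- → run C
t=13: L0/L1/L2 = CEFH/A/- → run C
t=14: L0/L1/L2 = CEFH/A/- → run C
t=15: L0/L1/L2 = EFH/AC/- → run E
t=16: L0/L1/L2 = EFH/AC/- → run E
t=17: L0/L1/L2 = FH/AC/- → run F
t=18: L0/L1/L2 = FH/AC/- → run F
t=19: L0/L1/L2 = FH/AC/- → run F
t=20: L0/L1/L2 = FH/AC/- → run F
t=21: L0/L1/L2 = H/ACF/- → run H
t=22: L0/L1/L2 = H/ACF/- → run H
t=23: L0/L1/L2 = -/ACF/- → run A
t=24: L0/L1/L2 = -/ACF/- → run A
t=25: L0/L1/L2 = -/ACF/- → run A
t=26: L0/L1/L2 = -/CF/- → run C
t=27: L0/L1/L2 = -/CF/- → run C
t=28: L0/L1/L2 = -/F/- → run F
t=29: L0/L1/L2 = -/F/- → run F
t=30: L0/L1/L2 = -/F/- → run F
t=31: L0/L1/L2 = -/F/- → run F
t=32: (idle)
t=33: (idle)
t=34: (idle)
t=35: (idle)
t=36: (idle)
t=37: (idle)

completion order = B, D, E, H, A, C, F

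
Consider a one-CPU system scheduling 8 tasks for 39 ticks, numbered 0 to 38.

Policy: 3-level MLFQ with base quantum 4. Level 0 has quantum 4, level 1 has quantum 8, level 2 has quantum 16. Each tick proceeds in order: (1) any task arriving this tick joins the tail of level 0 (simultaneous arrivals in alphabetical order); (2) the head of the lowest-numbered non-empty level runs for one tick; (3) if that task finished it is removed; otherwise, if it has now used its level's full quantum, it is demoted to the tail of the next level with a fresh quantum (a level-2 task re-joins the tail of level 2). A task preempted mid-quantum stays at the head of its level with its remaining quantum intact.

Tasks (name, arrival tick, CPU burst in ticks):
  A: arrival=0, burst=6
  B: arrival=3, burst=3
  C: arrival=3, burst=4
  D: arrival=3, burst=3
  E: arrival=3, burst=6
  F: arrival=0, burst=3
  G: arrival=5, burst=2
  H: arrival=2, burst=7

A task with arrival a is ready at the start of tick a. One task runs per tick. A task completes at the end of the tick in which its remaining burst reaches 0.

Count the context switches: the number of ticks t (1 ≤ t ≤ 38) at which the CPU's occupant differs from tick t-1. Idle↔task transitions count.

context switches = 11

t=0: L0/L1/L2 = AF/-/- → run A
t=1: L0/L1/L2 = AF/-/- → run A
t=2: L0/L1/L2 = AFH/-/- → run A
t=3: L0/L1/L2 = AFHBCDE/-/- → run A
t=4: L0/L1/L2 = FHBCDE/A/- → run F
t=5: L0/L1/L2 = FHBCDEG/A/- → run F
t=6: L0/L1/L2 = FHBCDEG/A/- → run F
t=7: L0/L1/L2 = HBCDEG/A/- → run H
t=8: L0/L1/L2 = HBCDEG/A/- → run H
t=9: L0/L1/L2 = HBCDEG/A/- → run H
t=10: L0/L1/L2 = HBCDEG/A/- → run H
t=11: L0/L1/L2 = BCDEG/AH/- → run B
t=12: L0/L1/L2 = BCDEG/AH/- → run B
t=13: L0/L1/L2 = BCDEG/AH/- → run B
t=14: L0/L1/L2 = CDEG/AH/- → run C
t=15: L0/L1/L2 = CDEG/AH/- → run C
t=16: L0/L1/L2 = CDEG/AH/- → run C
t=17: L0/L1/L2 = CDEG/AH/- → run C
t=18: L0/L1/L2 = DEG/AH/- → run D
t=19: L0/L1/L2 = DEG/AH/- → run D
t=20: L0/L1/L2 = DEG/AH/- → run D
t=21: L0/L1/L2 = EG/AH/- → run E
t=22: L0/L1/L2 = EG/AH/- → run E
t=23: L0/L1/L2 = EG/AH/- → run E
t=24: L0/L1/L2 = EG/AH/- → run E
t=25: L0/L1/L2 = G/AHE/- → run G
t=26: L0/L1/L2 = G/AHE/- → run G
t=27: L0/L1/L2 = -/AHE/- → run A
t=28: L0/L1/L2 = -/AHE/- → run A
t=29: L0/L1/L2 = -/HE/- → run H
t=30: L0/L1/L2 = -/HE/- → run H
t=31: L0/L1/L2 = -/HE/- → run H
t=32: L0/L1/L2 = -/E/- → run E
t=33: L0/L1/L2 = -/E/- → run E
t=34: (idle)
t=35: (idle)
t=36: (idle)
t=37: (idle)
t=38: (idle)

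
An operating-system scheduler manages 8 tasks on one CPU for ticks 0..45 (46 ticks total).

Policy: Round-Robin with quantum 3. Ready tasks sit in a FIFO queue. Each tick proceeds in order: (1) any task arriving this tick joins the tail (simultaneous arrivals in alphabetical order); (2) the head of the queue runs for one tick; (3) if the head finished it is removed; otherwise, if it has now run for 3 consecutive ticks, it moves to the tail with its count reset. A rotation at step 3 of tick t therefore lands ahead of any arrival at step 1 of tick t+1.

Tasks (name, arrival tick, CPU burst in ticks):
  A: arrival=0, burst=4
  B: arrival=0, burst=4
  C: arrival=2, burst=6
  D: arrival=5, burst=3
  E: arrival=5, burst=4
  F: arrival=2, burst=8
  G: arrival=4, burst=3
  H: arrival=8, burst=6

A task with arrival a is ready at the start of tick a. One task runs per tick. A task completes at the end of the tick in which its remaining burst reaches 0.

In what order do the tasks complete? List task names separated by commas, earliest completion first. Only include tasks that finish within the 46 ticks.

t=0: queue=[A,B] q_used=0 → run A
t=1: queue=[A,B] q_used=1 → run A
t=2: queue=[A,B,C,F] q_used=2 → run A
t=3: queue=[B,C,F,A] q_used=0 → run B
t=4: queue=[B,C,F,A,G] q_used=1 → run B
t=5: queue=[B,C,F,A,G,D,E] q_used=2 → run B
t=6: queue=[C,F,A,G,D,E,B] q_used=0 → run C
t=7: queue=[C,F,A,G,D,E,B] q_used=1 → run C
t=8: queue=[C,F,A,G,D,E,B,H] q_used=2 → run C
t=9: queue=[F,A,G,D,E,B,H,C] q_used=0 → run F
t=10: queue=[F,A,G,D,E,B,H,C] q_used=1 → run F
t=11: queue=[F,A,G,D,E,B,H,C] q_used=2 → run F
t=12: queue=[A,G,D,E,B,H,C,F] q_used=0 → run A
t=13: queue=[G,D,E,B,H,C,F] q_used=0 → run G
t=14: queue=[G,D,E,B,H,C,F] q_used=1 → run G
t=15: queue=[G,D,E,B,H,C,F] q_used=2 → run G
t=16: queue=[D,E,B,H,C,F] q_used=0 → run D
t=17: queue=[D,E,B,H,C,F] q_used=1 → run D
t=18: queue=[D,E,B,H,C,F] q_used=2 → run D
t=19: queue=[E,B,H,C,F] q_used=0 → run E
t=20: queue=[E,B,H,C,F] q_used=1 → run E
t=21: queue=[E,B,H,C,F] q_used=2 → run E
t=22: queue=[B,H,C,F,E] q_used=0 → run B
t=23: queue=[H,C,F,E] q_used=0 → run H
t=24: queue=[H,C,F,E] q_used=1 → run H
t=25: queue=[H,C,F,E] q_used=2 → run H
t=26: queue=[C,F,E,H] q_used=0 → run C
t=27: queue=[C,F,E,H] q_used=1 → run C
t=28: queue=[C,F,E,H] q_used=2 → run C
t=29: queue=[F,E,H] q_used=0 → run F
t=30: queue=[F,E,H] q_used=1 → run F
t=31: queue=[F,E,H] q_used=2 → run F
t=32: queue=[E,H,F] q_used=0 → run E
t=33: queue=[H,F] q_used=0 → run H
t=34: queue=[H,F] q_used=1 → run H
t=35: queue=[H,F] q_used=2 → run H
t=36: queue=[F] q_used=0 → run F
t=37: queue=[F] q_used=1 → run F
t=38: (idle)
t=39: (idle)
t=40: (idle)
t=41: (idle)
t=42: (idle)
t=43: (idle)
t=44: (idle)
t=45: (idle)

completion order = A, G, D, B, C, E, H, F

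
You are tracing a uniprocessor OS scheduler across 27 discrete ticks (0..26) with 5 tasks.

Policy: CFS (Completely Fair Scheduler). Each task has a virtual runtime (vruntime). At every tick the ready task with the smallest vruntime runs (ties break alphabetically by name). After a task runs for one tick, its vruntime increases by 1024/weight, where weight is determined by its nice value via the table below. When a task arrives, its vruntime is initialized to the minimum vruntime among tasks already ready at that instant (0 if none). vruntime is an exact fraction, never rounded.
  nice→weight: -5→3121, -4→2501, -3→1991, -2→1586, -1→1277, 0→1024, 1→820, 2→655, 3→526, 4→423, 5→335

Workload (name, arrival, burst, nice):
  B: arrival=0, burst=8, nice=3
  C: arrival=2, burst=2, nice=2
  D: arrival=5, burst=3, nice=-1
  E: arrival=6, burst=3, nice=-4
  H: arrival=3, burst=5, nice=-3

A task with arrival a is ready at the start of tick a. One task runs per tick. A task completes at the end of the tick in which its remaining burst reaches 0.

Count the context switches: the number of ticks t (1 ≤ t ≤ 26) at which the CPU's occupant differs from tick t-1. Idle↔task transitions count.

context switches = 16

t=0: vr[B=0] → run B
t=1: vr[B=512/263] → run B
t=2: vr[B=1024/263 C=1024/263] → run B
t=3: vr[B=1536/263 C=1024/263 H=1024/263] → run C
t=4: vr[B=1536/263 C=940032/172265 H=1024/263] → run H
t=5: vr[B=1536/263 C=940032/172265 D=2308096/523633 H=2308096/523633] → run D
t=6: vr[B=1536/263 C=940032/172265 D=3483638784/668679341 E=2308096/523633 H=2308096/523633] → run E
t=7: vr[B=1536/263 C=940032/172265 D=3483638784/668679341 E=6308748288/1309606133 H=2308096/523633] → run H
t=8: vr[B=1536/263 C=940032/172265 D=3483638784/668679341 E=6308748288/1309606133 H=2577408/523633] → run E
t=9: vr[B=1536/263 C=940032/172265 D=3483638784/668679341 E=6844948480/1309606133 H=2577408/523633] → run H
t=10: vr[B=1536/263 C=940032/172265 D=3483638784/668679341 E=6844948480/1309606133 H=2846720/523633] → run D
t=11: vr[B=1536/263 C=940032/172265 D=4019838976/668679341 E=6844948480/1309606133 H=2846720/523633] → run E
t=12: vr[B=1536/263 C=940032/172265 D=4019838976/668679341 H=2846720/523633] → run H
t=13: vr[B=1536/263 C=940032/172265 D=4019838976/668679341 H=3116032/523633] → run C
t=14: vr[B=1536/263 D=4019838976/668679341 H=3116032/523633] → run B
t=15: vr[B=2048/263 D=4019838976/668679341 H=3116032/523633] → run H
t=16: vr[B=2048/263 D=4019838976/668679341] → run D
t=17: vr[B=2048/263] → run B
t=18: vr[B=2560/263] → run B
t=19: vr[B=3072/263] → run B
t=20: vr[B=3584/263] → run B
t=21: (idle)
t=22: (idle)
t=23: (idle)
t=24: (idle)
t=25: (idle)
t=26: (idle)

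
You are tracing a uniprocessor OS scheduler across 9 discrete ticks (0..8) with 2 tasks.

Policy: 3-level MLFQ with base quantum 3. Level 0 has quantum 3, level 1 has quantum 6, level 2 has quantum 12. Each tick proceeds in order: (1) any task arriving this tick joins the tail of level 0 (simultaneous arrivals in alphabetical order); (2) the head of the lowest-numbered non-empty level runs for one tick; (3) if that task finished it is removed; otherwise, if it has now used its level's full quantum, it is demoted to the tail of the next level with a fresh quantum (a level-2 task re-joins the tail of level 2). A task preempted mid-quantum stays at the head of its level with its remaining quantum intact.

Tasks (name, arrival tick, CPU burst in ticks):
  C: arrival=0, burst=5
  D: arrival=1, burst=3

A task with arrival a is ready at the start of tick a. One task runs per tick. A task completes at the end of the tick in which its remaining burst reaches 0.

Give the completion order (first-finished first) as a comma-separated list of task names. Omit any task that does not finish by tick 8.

completion order = D, C

t=0: L0/L1/L2 = C/-/- → run C
t=1: L0/L1/L2 = CD/-/- → run C
t=2: L0/L1/L2 = CD/-/- → run C
t=3: L0/L1/L2 = D/C/- → run D
t=4: L0/L1/L2 = D/C/- → run D
t=5: L0/L1/L2 = D/C/- → run D
t=6: L0/L1/L2 = -/C/- → run C
t=7: L0/L1/L2 = -/C/- → run C
t=8: (idle)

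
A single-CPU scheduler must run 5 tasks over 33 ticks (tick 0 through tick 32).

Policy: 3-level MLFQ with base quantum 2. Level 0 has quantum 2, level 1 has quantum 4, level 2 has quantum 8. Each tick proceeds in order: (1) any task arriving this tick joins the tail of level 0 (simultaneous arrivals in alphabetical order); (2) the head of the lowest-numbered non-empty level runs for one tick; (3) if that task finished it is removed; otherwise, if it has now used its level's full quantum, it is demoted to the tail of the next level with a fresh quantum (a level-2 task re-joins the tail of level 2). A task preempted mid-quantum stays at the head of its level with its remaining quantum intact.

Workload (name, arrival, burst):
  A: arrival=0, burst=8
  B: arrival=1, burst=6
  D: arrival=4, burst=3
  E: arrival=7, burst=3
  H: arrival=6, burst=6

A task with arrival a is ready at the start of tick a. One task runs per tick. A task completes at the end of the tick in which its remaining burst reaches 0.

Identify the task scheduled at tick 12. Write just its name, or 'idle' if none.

t=0: L0/L1/L2 = A/-/- → run A
t=1: L0/L1/L2 = AB/-/- → run A
t=2: L0/L1/L2 = B/A/- → run B
t=3: L0/L1/L2 = B/A/- → run B
t=4: L0/L1/L2 = D/AB/- → run D
t=5: L0/L1/L2 = D/AB/- → run D
t=6: L0/L1/L2 = H/ABD/- → run H
t=7: L0/L1/L2 = HE/ABD/- → run H
t=8: L0/L1/L2 = E/ABDH/- → run E
t=9: L0/L1/L2 = E/ABDH/- → run E
t=10: L0/L1/L2 = -/ABDHE/- → run A
t=11: L0/L1/L2 = -/ABDHE/- → run A
t=12: L0/L1/L2 = -/ABDHE/- → run A
t=13: L0/L1/L2 = -/ABDHE/- → run A
t=14: L0/L1/L2 = -/BDHE/A → run B
t=15: L0/L1/L2 = -/BDHE/A → run B
t=16: L0/L1/L2 = -/BDHE/A → run B
t=17: L0/L1/L2 = -/BDHE/A → run B
t=18: L0/L1/L2 = -/DHE/A → run D
t=19: L0/L1/L2 = -/HE/A → run H
t=20: L0/L1/L2 = -/HE/A → run H
t=21: L0/L1/L2 = -/HE/A → run H
t=22: L0/L1/L2 = -/HE/A → run H
t=23: L0/L1/L2 = -/E/A → run E
t=24: L0/L1/L2 = -/-/A → run A
t=25: L0/L1/L2 = -/-/A → run A
t=26: (idle)
t=27: (idle)
t=28: (idle)
t=29: (idle)
t=30: (idle)
t=31: (idle)
t=32: (idle)

running at tick 12 = A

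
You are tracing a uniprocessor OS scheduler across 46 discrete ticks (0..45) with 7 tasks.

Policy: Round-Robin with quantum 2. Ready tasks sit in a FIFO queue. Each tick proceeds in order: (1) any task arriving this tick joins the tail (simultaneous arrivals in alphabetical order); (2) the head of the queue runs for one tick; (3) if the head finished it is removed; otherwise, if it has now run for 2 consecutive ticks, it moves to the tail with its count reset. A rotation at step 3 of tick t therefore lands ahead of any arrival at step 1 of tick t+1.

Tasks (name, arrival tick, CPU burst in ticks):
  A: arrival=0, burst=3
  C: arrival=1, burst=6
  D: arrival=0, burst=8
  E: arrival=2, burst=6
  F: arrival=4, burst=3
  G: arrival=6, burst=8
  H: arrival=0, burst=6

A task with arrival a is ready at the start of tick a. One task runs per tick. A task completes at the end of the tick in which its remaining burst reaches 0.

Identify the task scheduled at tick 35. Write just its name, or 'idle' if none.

running at tick 35 = D

t=0: queue=[A,D,H] q_used=0 → run A
t=1: queue=[A,D,H,C] q_used=1 → run A
t=2: queue=[D,H,C,A,E] q_used=0 → run D
t=3: queue=[D,H,C,A,E] q_used=1 → run D
t=4: queue=[H,C,A,E,D,F] q_used=0 → run H
t=5: queue=[H,C,A,E,D,F] q_used=1 → run H
t=6: queue=[C,A,E,D,F,H,G] q_used=0 → run C
t=7: queue=[C,A,E,D,F,H,G] q_used=1 → run C
t=8: queue=[A,E,D,F,H,G,C] q_used=0 → run A
t=9: queue=[E,D,F,H,G,C] q_used=0 → run E
t=10: queue=[E,D,F,H,G,C] q_used=1 → run E
t=11: queue=[D,F,H,G,C,E] q_used=0 → run D
t=12: queue=[D,F,H,G,C,E] q_used=1 → run D
t=13: queue=[F,H,G,C,E,D] q_used=0 → run F
t=14: queue=[F,H,G,C,E,D] q_used=1 → run F
t=15: queue=[H,G,C,E,D,F] q_used=0 → run H
t=16: queue=[H,G,C,E,D,F] q_used=1 → run H
t=17: queue=[G,C,E,D,F,H] q_used=0 → run G
t=18: queue=[G,C,E,D,F,H] q_used=1 → run G
t=19: queue=[C,E,D,F,H,G] q_used=0 → run C
t=20: queue=[C,E,D,F,H,G] q_used=1 → run C
t=21: queue=[E,D,F,H,G,C] q_used=0 → run E
t=22: queue=[E,D,F,H,G,C] q_used=1 → run E
t=23: queue=[D,F,H,G,C,E] q_used=0 → run D
t=24: queue=[D,F,H,G,C,E] q_used=1 → run D
t=25: queue=[F,H,G,C,E,D] q_used=0 → run F
t=26: queue=[H,G,C,E,D] q_used=0 → run H
t=27: queue=[H,G,C,E,D] q_used=1 → run H
t=28: queue=[G,C,E,D] q_used=0 → run G
t=29: queue=[G,C,E,D] q_used=1 → run G
t=30: queue=[C,E,D,G] q_used=0 → run C
t=31: queue=[C,E,D,G] q_used=1 → run C
t=32: queue=[E,D,G] q_used=0 → run E
t=33: queue=[E,D,G] q_used=1 → run E
t=34: queue=[D,G] q_used=0 → run D
t=35: queue=[D,G] q_used=1 → run D
t=36: queue=[G] q_used=0 → run G
t=37: queue=[G] q_used=1 → run G
t=38: queue=[G] q_used=0 → run G
t=39: queue=[G] q_used=1 → run G
t=40: (idle)
t=41: (idle)
t=42: (idle)
t=43: (idle)
t=44: (idle)
t=45: (idle)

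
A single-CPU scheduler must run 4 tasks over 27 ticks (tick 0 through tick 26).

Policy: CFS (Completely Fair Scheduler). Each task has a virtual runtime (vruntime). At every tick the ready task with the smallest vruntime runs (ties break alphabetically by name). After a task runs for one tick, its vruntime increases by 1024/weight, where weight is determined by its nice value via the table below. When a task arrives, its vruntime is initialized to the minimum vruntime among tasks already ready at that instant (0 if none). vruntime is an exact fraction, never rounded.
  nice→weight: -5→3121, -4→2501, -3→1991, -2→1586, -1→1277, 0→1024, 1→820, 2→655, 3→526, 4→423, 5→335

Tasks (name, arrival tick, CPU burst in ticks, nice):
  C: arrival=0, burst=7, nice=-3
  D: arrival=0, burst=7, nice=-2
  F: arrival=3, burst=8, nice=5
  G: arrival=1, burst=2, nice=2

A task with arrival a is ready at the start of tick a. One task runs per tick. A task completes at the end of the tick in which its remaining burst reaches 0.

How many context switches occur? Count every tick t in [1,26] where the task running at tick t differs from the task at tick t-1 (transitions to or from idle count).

t=0: vr[C=0 D=0] → run C
t=1: vr[C=1024/1991 D=0 G=0] → run D
t=2: vr[C=1024/1991 D=512/793 G=0] → run G
t=3: vr[C=1024/1991 D=512/793 F=1024/1991 G=1024/655] → run C
t=4: vr[C=2048/1991 D=512/793 F=1024/1991 G=1024/655] → run F
t=5: vr[C=2048/1991 D=512/793 F=2381824/666985 G=1024/655] → run D
t=6: vr[C=2048/1991 D=1024/793 F=2381824/666985 G=1024/655] → run C
t=7: vr[C=3072/1991 D=1024/793 F=2381824/666985 G=1024/655] → run D
t=8: vr[C=3072/1991 D=1536/793 F=2381824/666985 G=1024/655] → run C
t=9: vr[C=4096/1991 D=1536/793 F=2381824/666985 G=1024/655] → run G
t=10: vr[C=4096/1991 D=1536/793 F=2381824/666985] → run D
t=11: vr[C=4096/1991 D=2048/793 F=2381824/666985] → run C
t=12: vr[C=5120/1991 D=2048/793 F=2381824/666985] → run C
t=13: vr[C=6144/1991 D=2048/793 F=2381824/666985] → run D
t=14: vr[C=6144/1991 D=2560/793 F=2381824/666985] → run C
t=15: vr[D=2560/793 F=2381824/666985] → run D
t=16: vr[D=3072/793 F=2381824/666985] → run F
t=17: vr[D=3072/793 F=4420608/666985] → run D
t=18: vr[F=4420608/666985] → run F
t=19: vr[F=6459392/666985] → run F
t=20: vr[F=8498176/666985] → run F
t=21: vr[F=2107392/133397] → run F
t=22: vr[F=12575744/666985] → run F
t=23: vr[F=14614528/666985] → run F
t=24: (idle)
t=25: (idle)
t=26: (idle)

context switches = 18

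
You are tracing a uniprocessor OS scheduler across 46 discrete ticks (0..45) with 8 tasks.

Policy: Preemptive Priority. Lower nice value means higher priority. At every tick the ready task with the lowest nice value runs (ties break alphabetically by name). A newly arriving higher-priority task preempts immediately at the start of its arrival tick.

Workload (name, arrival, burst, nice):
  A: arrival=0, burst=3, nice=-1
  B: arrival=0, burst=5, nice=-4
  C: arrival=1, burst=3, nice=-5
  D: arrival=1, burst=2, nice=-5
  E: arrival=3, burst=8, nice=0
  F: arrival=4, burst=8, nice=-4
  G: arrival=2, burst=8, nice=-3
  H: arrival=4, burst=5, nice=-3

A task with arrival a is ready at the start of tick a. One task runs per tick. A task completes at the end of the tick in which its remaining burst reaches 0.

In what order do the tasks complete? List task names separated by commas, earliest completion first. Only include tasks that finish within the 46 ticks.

completion order = C, D, B, F, G, H, A, E

t=0: ready={A,B} → run B
t=1: ready={A,B,C,D} → run C
t=2: ready={A,B,C,D,G} → run C
t=3: ready={A,B,C,D,E,G} → run C
t=4: ready={A,B,D,E,F,G,H} → run D
t=5: ready={A,B,D,E,F,G,H} → run D
t=6: ready={A,B,E,F,G,H} → run B
t=7: ready={A,B,E,F,G,H} → run B
t=8: ready={A,B,E,F,G,H} → run B
t=9: ready={A,B,E,F,G,H} → run B
t=10: ready={A,E,F,G,H} → run F
t=11: ready={A,E,F,G,H} → run F
t=12: ready={A,E,F,G,H} → run F
t=13: ready={A,E,F,G,H} → run F
t=14: ready={A,E,F,G,H} → run F
t=15: ready={A,E,F,G,H} → run F
t=16: ready={A,E,F,G,H} → run F
t=17: ready={A,E,F,G,H} → run F
t=18: ready={A,E,G,H} → run G
t=19: ready={A,E,G,H} → run G
t=20: ready={A,E,G,H} → run G
t=21: ready={A,E,G,H} → run G
t=22: ready={A,E,G,H} → run G
t=23: ready={A,E,G,H} → run G
t=24: ready={A,E,G,H} → run G
t=25: ready={A,E,G,H} → run G
t=26: ready={A,E,H} → run H
t=27: ready={A,E,H} → run H
t=28: ready={A,E,H} → run H
t=29: ready={A,E,H} → run H
t=30: ready={A,E,H} → run H
t=31: ready={A,E} → run A
t=32: ready={A,E} → run A
t=33: ready={A,E} → run A
t=34: ready={E} → run E
t=35: ready={E} → run E
t=36: ready={E} → run E
t=37: ready={E} → run E
t=38: ready={E} → run E
t=39: ready={E} → run E
t=40: ready={E} → run E
t=41: ready={E} → run E
t=42: (idle)
t=43: (idle)
t=44: (idle)
t=45: (idle)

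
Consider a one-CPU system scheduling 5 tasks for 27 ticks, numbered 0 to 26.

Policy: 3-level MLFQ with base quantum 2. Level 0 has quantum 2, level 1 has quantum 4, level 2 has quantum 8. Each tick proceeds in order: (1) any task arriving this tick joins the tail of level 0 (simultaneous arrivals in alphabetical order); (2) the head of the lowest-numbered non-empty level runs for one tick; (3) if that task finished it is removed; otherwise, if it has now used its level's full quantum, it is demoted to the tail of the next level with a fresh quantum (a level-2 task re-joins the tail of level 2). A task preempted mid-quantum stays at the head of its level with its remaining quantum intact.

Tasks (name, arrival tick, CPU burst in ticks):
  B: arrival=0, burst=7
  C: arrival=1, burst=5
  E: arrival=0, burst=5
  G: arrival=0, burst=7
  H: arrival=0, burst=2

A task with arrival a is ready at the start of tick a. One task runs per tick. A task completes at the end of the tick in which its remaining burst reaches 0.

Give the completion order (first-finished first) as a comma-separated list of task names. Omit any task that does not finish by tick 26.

completion order = H, E, C, B, G

t=0: L0/L1/L2 = BEGH/-/- → run B
t=1: L0/L1/L2 = BEGHC/-/- → run B
t=2: L0/L1/L2 = EGHC/B/- → run E
t=3: L0/L1/L2 = EGHC/B/- → run E
t=4: L0/L1/L2 = GHC/BE/- → run G
t=5: L0/L1/L2 = GHC/BE/- → run G
t=6: L0/L1/L2 = HC/BEG/- → run H
t=7: L0/L1/L2 = HC/BEG/- → run H
t=8: L0/L1/L2 = C/BEG/- → run C
t=9: L0/L1/L2 = C/BEG/- → run C
t=10: L0/L1/L2 = -/BEGC/- → run B
t=11: L0/L1/L2 = -/BEGC/- → run B
t=12: L0/L1/L2 = -/BEGC/- → run B
t=13: L0/L1/L2 = -/BEGC/- → run B
t=14: L0/L1/L2 = -/EGC/B → run E
t=15: L0/L1/L2 = -/EGC/B → run E
t=16: L0/L1/L2 = -/EGC/B → run E
t=17: L0/L1/L2 = -/GC/B → run G
t=18: L0/L1/L2 = -/GC/B → run G
t=19: L0/L1/L2 = -/GC/B → run G
t=20: L0/L1/L2 = -/GC/B → run G
t=21: L0/L1/L2 = -/C/BG → run C
t=22: L0/L1/L2 = -/C/BG → run C
t=23: L0/L1/L2 = -/C/BG → run C
t=24: L0/L1/L2 = -/-/BG → run B
t=25: L0/L1/L2 = -/-/G → run G
t=26: (idle)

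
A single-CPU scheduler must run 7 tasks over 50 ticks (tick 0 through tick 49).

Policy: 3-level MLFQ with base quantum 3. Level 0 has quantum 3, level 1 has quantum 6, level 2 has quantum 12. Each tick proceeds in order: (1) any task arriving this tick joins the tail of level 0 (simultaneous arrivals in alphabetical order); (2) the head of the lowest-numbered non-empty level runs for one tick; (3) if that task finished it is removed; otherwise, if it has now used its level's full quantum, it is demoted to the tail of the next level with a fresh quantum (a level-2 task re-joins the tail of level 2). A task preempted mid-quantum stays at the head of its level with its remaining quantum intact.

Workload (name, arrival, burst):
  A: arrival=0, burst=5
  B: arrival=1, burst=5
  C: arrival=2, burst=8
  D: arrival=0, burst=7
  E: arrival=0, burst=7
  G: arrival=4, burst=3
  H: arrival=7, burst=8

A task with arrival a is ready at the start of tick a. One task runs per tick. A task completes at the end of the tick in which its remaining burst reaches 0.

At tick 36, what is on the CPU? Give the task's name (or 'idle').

running at tick 36 = C

t=0: L0/L1/L2 = ADE/-/- → run A
t=1: L0/L1/L2 = ADEB/-/- → run A
t=2: L0/L1/L2 = ADEBC/-/- → run A
t=3: L0/L1/L2 = DEBC/A/- → run D
t=4: L0/L1/L2 = DEBCG/A/- → run D
t=5: L0/L1/L2 = DEBCG/A/- → run D
t=6: L0/L1/L2 = EBCG/AD/- → run E
t=7: L0/L1/L2 = EBCGH/AD/- → run E
t=8: L0/L1/L2 = EBCGH/AD/- → run E
t=9: L0/L1/L2 = BCGH/ADE/- → run B
t=10: L0/L1/L2 = BCGH/ADE/- → run B
t=11: L0/L1/L2 = BCGH/ADE/- → run B
t=12: L0/L1/L2 = CGH/ADEB/- → run C
t=13: L0/L1/L2 = CGH/ADEB/- → run C
t=14: L0/L1/L2 = CGH/ADEB/- → run C
t=15: L0/L1/L2 = GH/ADEBC/- → run G
t=16: L0/L1/L2 = GH/ADEBC/- → run G
t=17: L0/L1/L2 = GH/ADEBC/- → run G
t=18: L0/L1/L2 = H/ADEBC/- → run H
t=19: L0/L1/L2 = H/ADEBC/- → run H
t=20: L0/L1/L2 = H/ADEBC/- → run H
t=21: L0/L1/L2 = -/ADEBCH/- → run A
t=22: L0/L1/L2 = -/ADEBCH/- → run A
t=23: L0/L1/L2 = -/DEBCH/- → run D
t=24: L0/L1/L2 = -/DEBCH/- → run D
t=25: L0/L1/L2 = -/DEBCH/- → run D
t=26: L0/L1/L2 = -/DEBCH/- → run D
t=27: L0/L1/L2 = -/EBCH/- → run E
t=28: L0/L1/L2 = -/EBCH/- → run E
t=29: L0/L1/L2 = -/EBCH/- → run E
t=30: L0/L1/L2 = -/EBCH/- → run E
t=31: L0/L1/L2 = -/BCH/- → run B
t=32: L0/L1/L2 = -/BCH/- → run B
t=33: L0/L1/L2 = -/CH/- → run C
t=34: L0/L1/L2 = -/CH/- → run C
t=35: L0/L1/L2 = -/CH/- → run C
t=36: L0/L1/L2 = -/CH/- → run C
t=37: L0/L1/L2 = -/CH/- → run C
t=38: L0/L1/L2 = -/H/- → run H
t=39: L0/L1/L2 = -/H/- → run H
t=40: L0/L1/L2 = -/H/- → run H
t=41: L0/L1/L2 = -/H/- → run H
t=42: L0/L1/L2 = -/H/- → run H
t=43: (idle)
t=44: (idle)
t=45: (idle)
t=46: (idle)
t=47: (idle)
t=48: (idle)
t=49: (idle)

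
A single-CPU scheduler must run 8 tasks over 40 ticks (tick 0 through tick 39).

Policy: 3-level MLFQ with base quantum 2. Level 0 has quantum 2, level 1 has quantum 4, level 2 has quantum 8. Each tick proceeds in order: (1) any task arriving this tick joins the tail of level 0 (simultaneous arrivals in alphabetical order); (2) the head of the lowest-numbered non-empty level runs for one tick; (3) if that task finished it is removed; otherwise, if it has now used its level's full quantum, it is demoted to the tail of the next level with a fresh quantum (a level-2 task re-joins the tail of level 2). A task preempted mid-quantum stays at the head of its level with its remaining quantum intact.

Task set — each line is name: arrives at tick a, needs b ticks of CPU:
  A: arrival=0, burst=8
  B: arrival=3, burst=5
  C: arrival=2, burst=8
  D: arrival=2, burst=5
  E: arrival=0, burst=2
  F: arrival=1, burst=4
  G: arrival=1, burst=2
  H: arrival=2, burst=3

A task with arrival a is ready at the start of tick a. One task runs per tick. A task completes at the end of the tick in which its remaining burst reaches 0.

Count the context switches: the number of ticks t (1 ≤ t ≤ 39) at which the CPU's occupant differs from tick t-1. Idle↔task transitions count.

t=0: L0/L1/L2 = AE/-/- → run A
t=1: L0/L1/L2 = AEFG/-/- → run A
t=2: L0/L1/L2 = EFGCDH/A/- → run E
t=3: L0/L1/L2 = EFGCDHB/A/- → run E
t=4: L0/L1/L2 = FGCDHB/A/- → run F
t=5: L0/L1/L2 = FGCDHB/A/- → run F
t=6: L0/L1/L2 = GCDHB/AF/- → run G
t=7: L0/L1/L2 = GCDHB/AF/- → run G
t=8: L0/L1/L2 = CDHB/AF/- → run C
t=9: L0/L1/L2 = CDHB/AF/- → run C
t=10: L0/L1/L2 = DHB/AFC/- → run D
t=11: L0/L1/L2 = DHB/AFC/- → run D
t=12: L0/L1/L2 = HB/AFCD/- → run H
t=13: L0/L1/L2 = HB/AFCD/- → run H
t=14: L0/L1/L2 = B/AFCDH/- → run B
t=15: L0/L1/L2 = B/AFCDH/- → run B
t=16: L0/L1/L2 = -/AFCDHB/- → run A
t=17: L0/L1/L2 = -/AFCDHB/- → run A
t=18: L0/L1/L2 = -/AFCDHB/- → run A
t=19: L0/L1/L2 = -/AFCDHB/- → run A
t=20: L0/L1/L2 = -/FCDHB/A → run F
t=21: L0/L1/L2 = -/FCDHB/A → run F
t=22: L0/L1/L2 = -/CDHB/A → run C
t=23: L0/L1/L2 = -/CDHB/A → run C
t=24: L0/L1/L2 = -/CDHB/A → run C
t=25: L0/L1/L2 = -/CDHB/A → run C
t=26: L0/L1/L2 = -/DHB/AC → run D
t=27: L0/L1/L2 = -/DHB/AC → run D
t=28: L0/L1/L2 = -/DHB/AC → run D
t=29: L0/L1/L2 = -/HB/AC → run H
t=30: L0/L1/L2 = -/B/AC → run B
t=31: L0/L1/L2 = -/B/AC → run B
t=32: L0/L1/L2 = -/B/AC → run B
t=33: L0/L1/L2 = -/-/AC → run A
t=34: L0/L1/L2 = -/-/AC → run A
t=35: L0/L1/L2 = -/-/C → run C
t=36: L0/L1/L2 = -/-/C → run C
t=37: (idle)
t=38: (idle)
t=39: (idle)

context switches = 16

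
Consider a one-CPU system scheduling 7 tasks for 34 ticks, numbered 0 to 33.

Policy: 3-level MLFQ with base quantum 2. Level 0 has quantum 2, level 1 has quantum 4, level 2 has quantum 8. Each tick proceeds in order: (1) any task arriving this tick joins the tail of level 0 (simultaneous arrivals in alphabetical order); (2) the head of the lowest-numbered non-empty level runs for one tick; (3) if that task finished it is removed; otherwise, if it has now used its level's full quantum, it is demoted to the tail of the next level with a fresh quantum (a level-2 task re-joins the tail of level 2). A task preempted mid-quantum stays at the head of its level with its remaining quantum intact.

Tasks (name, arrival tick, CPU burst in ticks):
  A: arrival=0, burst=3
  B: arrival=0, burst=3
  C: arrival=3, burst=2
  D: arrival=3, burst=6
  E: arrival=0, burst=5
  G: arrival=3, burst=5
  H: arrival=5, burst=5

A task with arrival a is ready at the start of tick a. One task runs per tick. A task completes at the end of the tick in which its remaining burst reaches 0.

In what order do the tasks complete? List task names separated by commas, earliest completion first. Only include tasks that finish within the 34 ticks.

completion order = C, A, B, E, D, G, H

t=0: L0/L1/L2 = ABE/-/- → run A
t=1: L0/L1/L2 = ABE/-/- → run A
t=2: L0/L1/L2 = BE/A/- → run B
t=3: L0/L1/L2 = BECDG/A/- → run B
t=4: L0/L1/L2 = ECDG/AB/- → run E
t=5: L0/L1/L2 = ECDGH/AB/- → run E
t=6: L0/L1/L2 = CDGH/ABE/- → run C
t=7: L0/L1/L2 = CDGH/ABE/- → run C
t=8: L0/L1/L2 = DGH/ABE/- → run D
t=9: L0/L1/L2 = DGH/ABE/- → run D
t=10: L0/L1/L2 = GH/ABED/- → run G
t=11: L0/L1/L2 = GH/ABED/- → run G
t=12: L0/L1/L2 = H/ABEDG/- → run H
t=13: L0/L1/L2 = H/ABEDG/- → run H
t=14: L0/L1/L2 = -/ABEDGH/- → run A
t=15: L0/L1/L2 = -/BEDGH/- → run B
t=16: L0/L1/L2 = -/EDGH/- → run E
t=17: L0/L1/L2 = -/EDGH/- → run E
t=18: L0/L1/L2 = -/EDGH/- → run E
t=19: L0/L1/L2 = -/DGH/- → run D
t=20: L0/L1/L2 = -/DGH/- → run D
t=21: L0/L1/L2 = -/DGH/- → run D
t=22: L0/L1/L2 = -/DGH/- → run D
t=23: L0/L1/L2 = -/GH/- → run G
t=24: L0/L1/L2 = -/GH/- → run G
t=25: L0/L1/L2 = -/GH/- → run G
t=26: L0/L1/L2 = -/H/- → run H
t=27: L0/L1/L2 = -/H/- → run H
t=28: L0/L1/L2 = -/H/- → run H
t=29: (idle)
t=30: (idle)
t=31: (idle)
t=32: (idle)
t=33: (idle)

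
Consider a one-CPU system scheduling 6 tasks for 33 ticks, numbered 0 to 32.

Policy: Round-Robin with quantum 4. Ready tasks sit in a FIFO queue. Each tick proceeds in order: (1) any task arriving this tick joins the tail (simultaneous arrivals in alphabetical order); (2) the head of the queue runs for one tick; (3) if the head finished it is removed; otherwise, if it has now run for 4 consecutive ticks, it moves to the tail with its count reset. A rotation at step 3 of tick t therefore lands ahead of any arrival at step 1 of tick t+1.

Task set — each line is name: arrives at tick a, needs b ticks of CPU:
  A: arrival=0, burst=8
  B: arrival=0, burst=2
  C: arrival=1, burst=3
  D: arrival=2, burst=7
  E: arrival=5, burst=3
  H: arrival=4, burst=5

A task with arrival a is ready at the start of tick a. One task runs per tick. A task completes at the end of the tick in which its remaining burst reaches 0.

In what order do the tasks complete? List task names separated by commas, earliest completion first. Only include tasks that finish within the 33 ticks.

completion order = B, C, A, E, D, H

t=0: queue=[A,B] q_used=0 → run A
t=1: queue=[A,B,C] q_used=1 → run A
t=2: queue=[A,B,C,D] q_used=2 → run A
t=3: queue=[A,B,C,D] q_used=3 → run A
t=4: queue=[B,C,D,A,H] q_used=0 → run B
t=5: queue=[B,C,D,A,H,E] q_used=1 → run B
t=6: queue=[C,D,A,H,E] q_used=0 → run C
t=7: queue=[C,D,A,H,E] q_used=1 → run C
t=8: queue=[C,D,A,H,E] q_used=2 → run C
t=9: queue=[D,A,H,E] q_used=0 → run D
t=10: queue=[D,A,H,E] q_used=1 → run D
t=11: queue=[D,A,H,E] q_used=2 → run D
t=12: queue=[D,A,H,E] q_used=3 → run D
t=13: queue=[A,H,E,D] q_used=0 → run A
t=14: queue=[A,H,E,D] q_used=1 → run A
t=15: queue=[A,H,E,D] q_used=2 → run A
t=16: queue=[A,H,E,D] q_used=3 → run A
t=17: queue=[H,E,D] q_used=0 → run H
t=18: queue=[H,E,D] q_used=1 → run H
t=19: queue=[H,E,D] q_used=2 → run H
t=20: queue=[H,E,D] q_used=3 → run H
t=21: queue=[E,D,H] q_used=0 → run E
t=22: queue=[E,D,H] q_used=1 → run E
t=23: queue=[E,D,H] q_used=2 → run E
t=24: queue=[D,H] q_used=0 → run D
t=25: queue=[D,H] q_used=1 → run D
t=26: queue=[D,H] q_used=2 → run D
t=27: queue=[H] q_used=0 → run H
t=28: (idle)
t=29: (idle)
t=30: (idle)
t=31: (idle)
t=32: (idle)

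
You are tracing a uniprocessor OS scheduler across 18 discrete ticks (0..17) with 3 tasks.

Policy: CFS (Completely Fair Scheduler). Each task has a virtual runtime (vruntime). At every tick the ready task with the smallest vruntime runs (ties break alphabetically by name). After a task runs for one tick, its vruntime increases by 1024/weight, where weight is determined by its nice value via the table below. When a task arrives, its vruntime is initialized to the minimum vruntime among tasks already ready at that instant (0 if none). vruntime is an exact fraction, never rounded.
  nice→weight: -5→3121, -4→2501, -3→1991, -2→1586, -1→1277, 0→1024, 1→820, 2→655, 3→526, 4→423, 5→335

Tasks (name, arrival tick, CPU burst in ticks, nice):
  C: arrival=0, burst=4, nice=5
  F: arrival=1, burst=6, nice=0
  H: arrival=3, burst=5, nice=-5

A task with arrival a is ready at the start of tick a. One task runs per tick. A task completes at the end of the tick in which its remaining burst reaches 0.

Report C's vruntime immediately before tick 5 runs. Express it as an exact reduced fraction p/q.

t=0: vr[C=0] → run C
t=1: vr[C=1024/335 F=1024/335] → run C
t=2: vr[C=2048/335 F=1024/335] → run F
t=3: vr[C=2048/335 F=1359/335 H=1359/335] → run F
t=4: vr[C=2048/335 F=1694/335 H=1359/335] → run H
t=5: vr[C=2048/335 F=1694/335 H=4584479/1045535] → run H
t=6: vr[C=2048/335 F=1694/335 H=4927519/1045535] → run H
t=7: vr[C=2048/335 F=1694/335 H=5270559/1045535] → run H
t=8: vr[C=2048/335 F=1694/335 H=5613599/1045535] → run F
t=9: vr[C=2048/335 F=2029/335 H=5613599/1045535] → run H
t=10: vr[C=2048/335 F=2029/335] → run F
t=11: vr[C=2048/335 F=2364/335] → run C
t=12: vr[C=3072/335 F=2364/335] → run F
t=13: vr[C=3072/335 F=2699/335] → run F
t=14: vr[C=3072/335] → run C
t=15: (idle)
t=16: (idle)
t=17: (idle)

vruntime(C, start of tick 5) = 2048/335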